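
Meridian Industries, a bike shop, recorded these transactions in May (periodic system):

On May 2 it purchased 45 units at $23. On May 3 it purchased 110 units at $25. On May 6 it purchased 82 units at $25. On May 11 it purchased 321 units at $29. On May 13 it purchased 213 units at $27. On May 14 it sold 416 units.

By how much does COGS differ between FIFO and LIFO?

$612

FIFO COGS: 45 @ $23 + 110 @ $25 + 82 @ $25 + 179 @ $29 = $11,026
LIFO COGS: 213 @ $27 + 203 @ $29 = $11,638
Difference = |$11,026 − $11,638| = $612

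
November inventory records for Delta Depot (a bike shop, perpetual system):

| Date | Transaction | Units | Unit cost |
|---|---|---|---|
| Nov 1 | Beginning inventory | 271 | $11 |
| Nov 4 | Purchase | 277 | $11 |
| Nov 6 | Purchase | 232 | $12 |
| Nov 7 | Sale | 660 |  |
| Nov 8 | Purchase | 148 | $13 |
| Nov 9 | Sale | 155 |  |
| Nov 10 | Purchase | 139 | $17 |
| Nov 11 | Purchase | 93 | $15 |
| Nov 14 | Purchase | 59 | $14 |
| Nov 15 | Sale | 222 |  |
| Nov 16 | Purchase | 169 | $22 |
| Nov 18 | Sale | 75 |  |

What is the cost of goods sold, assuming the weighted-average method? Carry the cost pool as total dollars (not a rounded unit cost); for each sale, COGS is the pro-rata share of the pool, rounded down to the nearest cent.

COGS = $14,000.76

After Nov 1: 271 on hand, pool $2,981.00 (≈ $11.0000 each)
After Nov 4: 548 on hand, pool $6,028.00 (≈ $11.0000 each)
After Nov 6: 780 on hand, pool $8,812.00 (≈ $11.2974 each)
Nov 7, sell 660: 660/780 × $8,812.00 → $7,456.30
After Nov 8: 268 on hand, pool $3,279.70 (≈ $12.2377 each)
Nov 9, sell 155: 155/268 × $3,279.70 → $1,896.84
After Nov 10: 252 on hand, pool $3,745.86 (≈ $14.8645 each)
After Nov 11: 345 on hand, pool $5,140.86 (≈ $14.9010 each)
After Nov 14: 404 on hand, pool $5,966.86 (≈ $14.7695 each)
Nov 15, sell 222: 222/404 × $5,966.86 → $3,278.81
After Nov 16: 351 on hand, pool $6,406.05 (≈ $18.2509 each)
Nov 18, sell 75: 75/351 × $6,406.05 → $1,368.81
Total COGS = $7,456.30 + $1,896.84 + $3,278.81 + $1,368.81 = $14,000.76
Ending inventory (cost pool remaining) = $5,037.24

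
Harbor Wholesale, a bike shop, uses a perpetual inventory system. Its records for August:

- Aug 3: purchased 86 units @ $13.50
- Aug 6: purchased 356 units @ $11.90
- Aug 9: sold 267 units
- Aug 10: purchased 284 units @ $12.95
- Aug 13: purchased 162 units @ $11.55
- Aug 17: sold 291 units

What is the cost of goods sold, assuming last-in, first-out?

Aug 9, 267 sold [LIFO — newest first]: 267 @ $11.90 = $3,177.30
Aug 17, 291 sold [LIFO — newest first]: 162 @ $11.55 + 129 @ $12.95 = $3,541.65
Total COGS = $3,177.30 + $3,541.65 = $6,718.95
Ending inventory: 86 @ $13.50 + 89 @ $11.90 + 155 @ $12.95 = $4,227.35
Check: goods available $10,946.30 = COGS $6,718.95 + ending $4,227.35

COGS = $6,718.95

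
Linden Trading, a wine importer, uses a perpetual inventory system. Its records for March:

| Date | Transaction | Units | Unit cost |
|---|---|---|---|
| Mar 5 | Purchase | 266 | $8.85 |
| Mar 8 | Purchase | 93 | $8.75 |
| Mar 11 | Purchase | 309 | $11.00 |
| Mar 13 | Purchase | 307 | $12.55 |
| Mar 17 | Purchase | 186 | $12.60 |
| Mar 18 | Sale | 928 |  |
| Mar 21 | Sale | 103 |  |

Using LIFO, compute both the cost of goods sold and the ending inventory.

Mar 18, 928 sold [LIFO — newest first]: 186 @ $12.60 + 307 @ $12.55 + 309 @ $11.00 + 93 @ $8.75 + 33 @ $8.85 = $10,701.25
Mar 21, 103 sold [LIFO — newest first]: 103 @ $8.85 = $911.55
Total COGS = $10,701.25 + $911.55 = $11,612.80
Ending inventory: 130 @ $8.85 = $1,150.50
Check: goods available $12,763.30 = COGS $11,612.80 + ending $1,150.50

COGS = $11,612.80; ending inventory = $1,150.50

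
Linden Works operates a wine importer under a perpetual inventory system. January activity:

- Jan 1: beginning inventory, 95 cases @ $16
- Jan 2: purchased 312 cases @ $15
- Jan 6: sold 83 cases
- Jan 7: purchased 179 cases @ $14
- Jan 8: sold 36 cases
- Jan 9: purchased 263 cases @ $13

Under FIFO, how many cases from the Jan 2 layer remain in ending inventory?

288

Jan 6, 83 sold [FIFO — oldest first]: 83 @ $16 = $1,328
Jan 8, 36 sold [FIFO — oldest first]: 12 @ $16 + 24 @ $15 = $552
Total COGS = $1,328 + $552 = $1,880
Ending inventory: 288 @ $15 + 179 @ $14 + 263 @ $13 = $10,245
Check: goods available $12,125 = COGS $1,880 + ending $10,245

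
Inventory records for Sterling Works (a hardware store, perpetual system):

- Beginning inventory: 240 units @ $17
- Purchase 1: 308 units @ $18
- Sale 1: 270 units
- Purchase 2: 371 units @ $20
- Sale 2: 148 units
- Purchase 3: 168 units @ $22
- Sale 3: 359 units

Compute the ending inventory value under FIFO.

Sale 1 (270) [FIFO — oldest first]: 240 @ $17 + 30 @ $18 = $4,620
Sale 2 (148) [FIFO — oldest first]: 148 @ $18 = $2,664
Sale 3 (359) [FIFO — oldest first]: 130 @ $18 + 229 @ $20 = $6,920
Total COGS = $4,620 + $2,664 + $6,920 = $14,204
Ending inventory: 142 @ $20 + 168 @ $22 = $6,536

Ending inventory = $6,536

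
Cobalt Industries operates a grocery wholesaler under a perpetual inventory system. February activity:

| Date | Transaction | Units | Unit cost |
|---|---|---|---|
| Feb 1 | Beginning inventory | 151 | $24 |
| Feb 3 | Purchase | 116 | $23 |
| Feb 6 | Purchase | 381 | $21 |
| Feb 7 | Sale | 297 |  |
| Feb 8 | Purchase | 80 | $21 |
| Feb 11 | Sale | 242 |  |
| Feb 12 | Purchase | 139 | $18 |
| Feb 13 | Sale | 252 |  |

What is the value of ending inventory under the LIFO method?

Feb 7, 297 sold [LIFO — newest first]: 297 @ $21 = $6,237
Feb 11, 242 sold [LIFO — newest first]: 80 @ $21 + 84 @ $21 + 78 @ $23 = $5,238
Feb 13, 252 sold [LIFO — newest first]: 139 @ $18 + 38 @ $23 + 75 @ $24 = $5,176
Total COGS = $6,237 + $5,238 + $5,176 = $16,651
Ending inventory: 76 @ $24 = $1,824

Ending inventory = $1,824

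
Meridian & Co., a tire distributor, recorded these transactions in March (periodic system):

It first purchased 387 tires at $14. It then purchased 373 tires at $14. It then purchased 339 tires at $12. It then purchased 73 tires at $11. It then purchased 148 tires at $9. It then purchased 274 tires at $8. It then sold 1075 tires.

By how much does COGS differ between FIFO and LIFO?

FIFO COGS: 387 @ $14 + 373 @ $14 + 315 @ $12 = $14,420
LIFO COGS: 274 @ $8 + 148 @ $9 + 73 @ $11 + 339 @ $12 + 241 @ $14 = $11,769
Difference = |$14,420 − $11,769| = $2,651

$2,651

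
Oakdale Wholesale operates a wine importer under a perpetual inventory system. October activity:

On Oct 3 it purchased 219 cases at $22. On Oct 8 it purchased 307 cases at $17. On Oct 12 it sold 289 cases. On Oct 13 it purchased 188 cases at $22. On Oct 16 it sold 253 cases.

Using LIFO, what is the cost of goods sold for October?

Oct 12, 289 sold [LIFO — newest first]: 289 @ $17 = $4,913
Oct 16, 253 sold [LIFO — newest first]: 188 @ $22 + 18 @ $17 + 47 @ $22 = $5,476
Total COGS = $4,913 + $5,476 = $10,389
Ending inventory: 172 @ $22 = $3,784

COGS = $10,389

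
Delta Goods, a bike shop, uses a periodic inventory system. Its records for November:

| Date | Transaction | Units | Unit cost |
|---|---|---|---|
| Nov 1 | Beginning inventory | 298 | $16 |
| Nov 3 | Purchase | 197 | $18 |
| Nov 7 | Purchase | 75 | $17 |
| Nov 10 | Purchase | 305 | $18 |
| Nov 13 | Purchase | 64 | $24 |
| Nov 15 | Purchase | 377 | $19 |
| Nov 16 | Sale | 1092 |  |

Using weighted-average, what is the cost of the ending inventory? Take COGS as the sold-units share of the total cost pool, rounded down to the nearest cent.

Ending inventory = $4,047.32

Nov 16, sell 1092: 1092/1316 × $23,778.00 → $19,730.68
Ending inventory (cost pool remaining) = $4,047.32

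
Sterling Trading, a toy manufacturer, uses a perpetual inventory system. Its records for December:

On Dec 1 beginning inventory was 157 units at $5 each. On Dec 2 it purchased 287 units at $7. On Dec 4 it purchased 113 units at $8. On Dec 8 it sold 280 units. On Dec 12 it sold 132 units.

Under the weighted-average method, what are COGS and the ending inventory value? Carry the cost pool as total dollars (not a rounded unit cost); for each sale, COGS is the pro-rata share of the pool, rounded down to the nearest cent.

COGS = $2,735.32; ending inventory = $962.68

After Dec 1: 157 on hand, pool $785.00 (≈ $5.0000 each)
After Dec 2: 444 on hand, pool $2,794.00 (≈ $6.2928 each)
After Dec 4: 557 on hand, pool $3,698.00 (≈ $6.6391 each)
Dec 8, sell 280: 280/557 × $3,698.00 → $1,858.95
Dec 12, sell 132: 132/277 × $1,839.05 → $876.37
Total COGS = $1,858.95 + $876.37 = $2,735.32
Ending inventory (cost pool remaining) = $962.68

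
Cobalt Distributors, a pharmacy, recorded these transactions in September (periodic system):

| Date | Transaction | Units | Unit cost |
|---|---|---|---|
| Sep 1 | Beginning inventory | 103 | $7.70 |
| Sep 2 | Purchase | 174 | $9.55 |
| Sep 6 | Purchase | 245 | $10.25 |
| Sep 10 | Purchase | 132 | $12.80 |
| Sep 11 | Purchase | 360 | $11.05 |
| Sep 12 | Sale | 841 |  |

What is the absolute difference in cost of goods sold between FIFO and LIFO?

$450.05

FIFO COGS: 103 @ $7.70 + 174 @ $9.55 + 245 @ $10.25 + 132 @ $12.80 + 187 @ $11.05 = $8,722.00
LIFO COGS: 360 @ $11.05 + 132 @ $12.80 + 245 @ $10.25 + 104 @ $9.55 = $9,172.05
Difference = |$8,722.00 − $9,172.05| = $450.05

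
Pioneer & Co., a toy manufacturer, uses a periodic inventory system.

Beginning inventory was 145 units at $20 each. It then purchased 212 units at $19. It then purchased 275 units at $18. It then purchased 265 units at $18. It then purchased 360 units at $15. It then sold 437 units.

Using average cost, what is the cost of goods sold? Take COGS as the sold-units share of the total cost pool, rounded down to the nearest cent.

COGS = $7,665.05

Sale 1, sell 437: 437/1257 × $22,048.00 → $7,665.05
Ending inventory (cost pool remaining) = $14,382.95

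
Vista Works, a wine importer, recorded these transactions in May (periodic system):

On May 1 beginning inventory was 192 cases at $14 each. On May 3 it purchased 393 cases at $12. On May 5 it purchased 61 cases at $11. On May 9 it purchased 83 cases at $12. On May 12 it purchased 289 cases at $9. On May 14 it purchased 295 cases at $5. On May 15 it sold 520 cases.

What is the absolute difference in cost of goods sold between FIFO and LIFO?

FIFO COGS: 192 @ $14 + 328 @ $12 = $6,624
LIFO COGS: 295 @ $5 + 225 @ $9 = $3,500
Difference = |$6,624 − $3,500| = $3,124

$3,124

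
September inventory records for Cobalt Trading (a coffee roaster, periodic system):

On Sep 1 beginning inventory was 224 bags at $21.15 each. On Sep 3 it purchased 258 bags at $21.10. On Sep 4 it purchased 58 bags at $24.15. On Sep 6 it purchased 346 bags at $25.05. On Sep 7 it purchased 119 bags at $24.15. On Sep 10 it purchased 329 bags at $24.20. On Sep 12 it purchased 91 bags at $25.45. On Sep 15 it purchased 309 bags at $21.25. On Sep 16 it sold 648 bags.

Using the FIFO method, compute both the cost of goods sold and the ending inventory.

COGS = $14,287.50; ending inventory = $25,679.75

Sep 16, 648 sold [FIFO — oldest first]: 224 @ $21.15 + 258 @ $21.10 + 58 @ $24.15 + 108 @ $25.05 = $14,287.50
Ending inventory: 238 @ $25.05 + 119 @ $24.15 + 329 @ $24.20 + 91 @ $25.45 + 309 @ $21.25 = $25,679.75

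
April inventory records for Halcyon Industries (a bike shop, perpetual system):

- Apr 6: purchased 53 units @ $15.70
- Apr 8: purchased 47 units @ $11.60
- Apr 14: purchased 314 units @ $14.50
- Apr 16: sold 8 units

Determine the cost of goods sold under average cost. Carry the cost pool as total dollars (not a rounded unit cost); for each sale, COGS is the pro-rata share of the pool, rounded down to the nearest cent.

COGS = $114.59

After Apr 6: 53 on hand, pool $832.10 (≈ $15.7000 each)
After Apr 8: 100 on hand, pool $1,377.30 (≈ $13.7730 each)
After Apr 14: 414 on hand, pool $5,930.30 (≈ $14.3244 each)
Apr 16, sell 8: 8/414 × $5,930.30 → $114.59
Ending inventory (cost pool remaining) = $5,815.71
Check: goods available $5,930.30 = COGS $114.59 + ending $5,815.71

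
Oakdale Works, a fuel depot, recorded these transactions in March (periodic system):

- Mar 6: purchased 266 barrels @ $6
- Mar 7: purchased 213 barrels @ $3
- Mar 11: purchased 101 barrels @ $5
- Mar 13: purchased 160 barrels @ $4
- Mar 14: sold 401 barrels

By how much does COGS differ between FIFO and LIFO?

FIFO COGS: 266 @ $6 + 135 @ $3 = $2,001
LIFO COGS: 160 @ $4 + 101 @ $5 + 140 @ $3 = $1,565
Difference = |$2,001 − $1,565| = $436

$436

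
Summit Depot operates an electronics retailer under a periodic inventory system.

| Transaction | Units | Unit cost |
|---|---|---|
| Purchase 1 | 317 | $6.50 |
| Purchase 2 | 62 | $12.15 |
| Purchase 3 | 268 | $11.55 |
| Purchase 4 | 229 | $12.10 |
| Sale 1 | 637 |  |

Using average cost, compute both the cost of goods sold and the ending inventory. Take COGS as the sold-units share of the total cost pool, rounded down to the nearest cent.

COGS = $6,311.89; ending inventory = $2,368.21

Sale 1, sell 637: 637/876 × $8,680.10 → $6,311.89
Ending inventory (cost pool remaining) = $2,368.21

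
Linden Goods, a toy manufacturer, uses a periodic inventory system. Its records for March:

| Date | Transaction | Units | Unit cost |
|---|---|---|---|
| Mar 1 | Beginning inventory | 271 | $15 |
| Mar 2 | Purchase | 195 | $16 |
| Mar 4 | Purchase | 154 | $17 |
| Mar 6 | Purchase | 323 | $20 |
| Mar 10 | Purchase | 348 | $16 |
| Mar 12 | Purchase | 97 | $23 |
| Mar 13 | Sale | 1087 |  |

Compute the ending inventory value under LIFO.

Mar 13, 1087 sold [LIFO — newest first]: 97 @ $23 + 348 @ $16 + 323 @ $20 + 154 @ $17 + 165 @ $16 = $19,517
Ending inventory: 271 @ $15 + 30 @ $16 = $4,545
Check: goods available $24,062 = COGS $19,517 + ending $4,545

Ending inventory = $4,545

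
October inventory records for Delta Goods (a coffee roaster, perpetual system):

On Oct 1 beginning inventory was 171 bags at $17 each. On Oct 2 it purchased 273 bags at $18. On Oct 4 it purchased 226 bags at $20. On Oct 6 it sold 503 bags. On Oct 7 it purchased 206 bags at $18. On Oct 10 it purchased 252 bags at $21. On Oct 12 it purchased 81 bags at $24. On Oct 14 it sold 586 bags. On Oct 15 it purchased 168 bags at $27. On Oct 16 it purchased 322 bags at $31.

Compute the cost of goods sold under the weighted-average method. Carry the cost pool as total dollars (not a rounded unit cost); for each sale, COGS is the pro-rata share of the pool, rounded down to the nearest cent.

COGS = $20,901.98

After Oct 1: 171 on hand, pool $2,907.00 (≈ $17.0000 each)
After Oct 2: 444 on hand, pool $7,821.00 (≈ $17.6149 each)
After Oct 4: 670 on hand, pool $12,341.00 (≈ $18.4194 each)
Oct 6, sell 503: 503/670 × $12,341.00 → $9,264.95
After Oct 7: 373 on hand, pool $6,784.05 (≈ $18.1878 each)
After Oct 10: 625 on hand, pool $12,076.05 (≈ $19.3217 each)
After Oct 12: 706 on hand, pool $14,020.05 (≈ $19.8584 each)
Oct 14, sell 586: 586/706 × $14,020.05 → $11,637.03
After Oct 15: 288 on hand, pool $6,919.02 (≈ $24.0244 each)
After Oct 16: 610 on hand, pool $16,901.02 (≈ $27.7066 each)
Total COGS = $9,264.95 + $11,637.03 = $20,901.98
Ending inventory (cost pool remaining) = $16,901.02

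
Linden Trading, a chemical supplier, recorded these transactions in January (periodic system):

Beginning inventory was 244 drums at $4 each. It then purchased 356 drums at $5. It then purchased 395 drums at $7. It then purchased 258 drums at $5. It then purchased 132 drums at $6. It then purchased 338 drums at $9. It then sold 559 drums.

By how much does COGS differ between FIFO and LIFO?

$1,728

FIFO COGS: 244 @ $4 + 315 @ $5 = $2,551
LIFO COGS: 338 @ $9 + 132 @ $6 + 89 @ $5 = $4,279
Difference = |$2,551 − $4,279| = $1,728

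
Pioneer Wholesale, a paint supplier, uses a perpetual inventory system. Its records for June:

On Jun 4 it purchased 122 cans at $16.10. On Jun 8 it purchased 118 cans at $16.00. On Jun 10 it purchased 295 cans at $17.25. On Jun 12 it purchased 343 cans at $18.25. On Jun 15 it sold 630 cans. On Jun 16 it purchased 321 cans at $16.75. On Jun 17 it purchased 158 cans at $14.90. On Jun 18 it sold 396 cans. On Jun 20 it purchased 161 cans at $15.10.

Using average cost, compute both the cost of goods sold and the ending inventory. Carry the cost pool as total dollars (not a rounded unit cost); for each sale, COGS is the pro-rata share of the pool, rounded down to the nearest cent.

COGS = $17,456.92; ending inventory = $7,905.83

After Jun 4: 122 on hand, pool $1,964.20 (≈ $16.1000 each)
After Jun 8: 240 on hand, pool $3,852.20 (≈ $16.0508 each)
After Jun 10: 535 on hand, pool $8,940.95 (≈ $16.7121 each)
After Jun 12: 878 on hand, pool $15,200.70 (≈ $17.3129 each)
Jun 15, sell 630: 630/878 × $15,200.70 → $10,907.10
After Jun 16: 569 on hand, pool $9,670.35 (≈ $16.9953 each)
After Jun 17: 727 on hand, pool $12,024.55 (≈ $16.5400 each)
Jun 18, sell 396: 396/727 × $12,024.55 → $6,549.82
After Jun 20: 492 on hand, pool $7,905.83 (≈ $16.0688 each)
Total COGS = $10,907.10 + $6,549.82 = $17,456.92
Ending inventory (cost pool remaining) = $7,905.83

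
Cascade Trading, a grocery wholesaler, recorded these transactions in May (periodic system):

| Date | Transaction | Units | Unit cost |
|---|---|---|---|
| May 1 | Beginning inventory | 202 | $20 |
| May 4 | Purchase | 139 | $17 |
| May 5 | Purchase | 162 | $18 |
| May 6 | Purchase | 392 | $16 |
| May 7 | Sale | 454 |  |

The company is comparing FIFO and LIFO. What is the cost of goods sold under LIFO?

FIFO COGS: 202 @ $20 + 139 @ $17 + 113 @ $18 = $8,437
LIFO COGS: 392 @ $16 + 62 @ $18 = $7,388

COGS = $7,388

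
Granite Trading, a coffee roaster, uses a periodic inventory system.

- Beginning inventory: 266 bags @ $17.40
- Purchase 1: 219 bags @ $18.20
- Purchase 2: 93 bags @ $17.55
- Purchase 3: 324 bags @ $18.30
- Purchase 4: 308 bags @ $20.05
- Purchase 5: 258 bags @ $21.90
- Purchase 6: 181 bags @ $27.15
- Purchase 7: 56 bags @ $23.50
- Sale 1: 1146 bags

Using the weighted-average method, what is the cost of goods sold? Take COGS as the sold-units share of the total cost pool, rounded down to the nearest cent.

COGS = $23,008.25

Sale 1, sell 1146: 1146/1705 × $34,231.30 → $23,008.25
Ending inventory (cost pool remaining) = $11,223.05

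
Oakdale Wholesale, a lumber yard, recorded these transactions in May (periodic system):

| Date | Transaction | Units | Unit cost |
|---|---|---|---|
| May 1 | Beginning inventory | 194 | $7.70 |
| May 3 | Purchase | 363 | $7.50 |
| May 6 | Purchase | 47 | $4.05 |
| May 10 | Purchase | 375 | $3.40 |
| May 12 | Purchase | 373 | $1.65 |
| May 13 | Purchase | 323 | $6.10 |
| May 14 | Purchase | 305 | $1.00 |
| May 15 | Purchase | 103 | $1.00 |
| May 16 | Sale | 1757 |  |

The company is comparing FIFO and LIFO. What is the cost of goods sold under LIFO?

FIFO COGS: 194 @ $7.70 + 363 @ $7.50 + 47 @ $4.05 + 375 @ $3.40 + 373 @ $1.65 + 323 @ $6.10 + 82 @ $1.00 = $8,349.40
LIFO COGS: 103 @ $1.00 + 305 @ $1.00 + 323 @ $6.10 + 373 @ $1.65 + 375 @ $3.40 + 47 @ $4.05 + 231 @ $7.50 = $6,191.60

COGS = $6,191.60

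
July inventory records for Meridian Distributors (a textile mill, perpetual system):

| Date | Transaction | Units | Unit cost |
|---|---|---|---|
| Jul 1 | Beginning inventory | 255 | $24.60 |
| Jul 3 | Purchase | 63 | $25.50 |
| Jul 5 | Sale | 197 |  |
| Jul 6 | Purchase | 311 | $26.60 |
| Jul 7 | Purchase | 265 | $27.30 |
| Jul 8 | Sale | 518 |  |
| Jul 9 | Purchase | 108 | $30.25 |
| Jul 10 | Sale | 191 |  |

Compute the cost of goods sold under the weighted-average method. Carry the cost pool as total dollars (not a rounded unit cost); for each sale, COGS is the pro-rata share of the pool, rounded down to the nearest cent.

After Jul 1: 255 on hand, pool $6,273.00 (≈ $24.6000 each)
After Jul 3: 318 on hand, pool $7,879.50 (≈ $24.7783 each)
Jul 5, sell 197: 197/318 × $7,879.50 → $4,881.32
After Jul 6: 432 on hand, pool $11,270.78 (≈ $26.0898 each)
After Jul 7: 697 on hand, pool $18,505.28 (≈ $26.5499 each)
Jul 8, sell 518: 518/697 × $18,505.28 → $13,752.84
After Jul 9: 287 on hand, pool $8,019.44 (≈ $27.9423 each)
Jul 10, sell 191: 191/287 × $8,019.44 → $5,336.97
Total COGS = $4,881.32 + $13,752.84 + $5,336.97 = $23,971.13
Ending inventory (cost pool remaining) = $2,682.47
Check: goods available $26,653.60 = COGS $23,971.13 + ending $2,682.47

COGS = $23,971.13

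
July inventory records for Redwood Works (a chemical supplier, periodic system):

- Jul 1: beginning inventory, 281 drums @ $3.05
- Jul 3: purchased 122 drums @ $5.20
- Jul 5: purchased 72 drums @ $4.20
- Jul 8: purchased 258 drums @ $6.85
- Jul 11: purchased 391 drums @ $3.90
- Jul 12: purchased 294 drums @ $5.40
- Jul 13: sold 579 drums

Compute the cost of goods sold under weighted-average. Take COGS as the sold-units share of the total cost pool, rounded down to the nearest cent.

Jul 13, sell 579: 579/1418 × $6,673.65 → $2,724.99
Ending inventory (cost pool remaining) = $3,948.66

COGS = $2,724.99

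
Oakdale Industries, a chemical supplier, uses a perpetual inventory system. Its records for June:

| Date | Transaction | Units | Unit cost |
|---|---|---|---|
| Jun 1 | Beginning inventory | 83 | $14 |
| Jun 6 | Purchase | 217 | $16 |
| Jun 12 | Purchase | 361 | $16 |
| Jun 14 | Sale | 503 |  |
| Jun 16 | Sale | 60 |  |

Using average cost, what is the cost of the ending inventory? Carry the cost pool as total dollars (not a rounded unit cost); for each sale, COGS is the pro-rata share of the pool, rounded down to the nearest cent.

After Jun 1: 83 on hand, pool $1,162.00 (≈ $14.0000 each)
After Jun 6: 300 on hand, pool $4,634.00 (≈ $15.4467 each)
After Jun 12: 661 on hand, pool $10,410.00 (≈ $15.7489 each)
Jun 14, sell 503: 503/661 × $10,410.00 → $7,921.67
Jun 16, sell 60: 60/158 × $2,488.33 → $944.93
Total COGS = $7,921.67 + $944.93 = $8,866.60
Ending inventory (cost pool remaining) = $1,543.40
Check: goods available $10,410.00 = COGS $8,866.60 + ending $1,543.40

Ending inventory = $1,543.40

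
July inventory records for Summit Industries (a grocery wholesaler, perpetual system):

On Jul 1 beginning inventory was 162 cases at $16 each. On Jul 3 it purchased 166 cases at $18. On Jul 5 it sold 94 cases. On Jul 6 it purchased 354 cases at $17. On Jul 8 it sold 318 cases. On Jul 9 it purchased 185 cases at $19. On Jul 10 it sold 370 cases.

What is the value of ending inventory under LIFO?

Jul 5, 94 sold [LIFO — newest first]: 94 @ $18 = $1,692
Jul 8, 318 sold [LIFO — newest first]: 318 @ $17 = $5,406
Jul 10, 370 sold [LIFO — newest first]: 185 @ $19 + 36 @ $17 + 72 @ $18 + 77 @ $16 = $6,655
Total COGS = $1,692 + $5,406 + $6,655 = $13,753
Ending inventory: 85 @ $16 = $1,360
Check: goods available $15,113 = COGS $13,753 + ending $1,360

Ending inventory = $1,360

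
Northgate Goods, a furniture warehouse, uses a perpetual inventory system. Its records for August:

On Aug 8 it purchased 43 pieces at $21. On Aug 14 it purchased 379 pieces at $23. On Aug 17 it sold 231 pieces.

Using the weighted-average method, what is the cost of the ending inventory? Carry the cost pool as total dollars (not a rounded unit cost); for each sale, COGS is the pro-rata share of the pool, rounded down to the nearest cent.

Ending inventory = $4,354.08

After Aug 8: 43 on hand, pool $903.00 (≈ $21.0000 each)
After Aug 14: 422 on hand, pool $9,620.00 (≈ $22.7962 each)
Aug 17, sell 231: 231/422 × $9,620.00 → $5,265.92
Ending inventory (cost pool remaining) = $4,354.08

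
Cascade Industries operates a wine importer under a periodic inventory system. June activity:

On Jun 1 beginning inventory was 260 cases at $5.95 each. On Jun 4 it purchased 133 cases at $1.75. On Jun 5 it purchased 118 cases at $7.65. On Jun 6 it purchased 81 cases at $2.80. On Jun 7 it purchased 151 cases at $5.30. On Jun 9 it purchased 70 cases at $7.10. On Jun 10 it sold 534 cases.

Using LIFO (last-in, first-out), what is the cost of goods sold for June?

Jun 10, 534 sold [LIFO — newest first]: 70 @ $7.10 + 151 @ $5.30 + 81 @ $2.80 + 118 @ $7.65 + 114 @ $1.75 = $2,626.30
Ending inventory: 260 @ $5.95 + 19 @ $1.75 = $1,580.25

COGS = $2,626.30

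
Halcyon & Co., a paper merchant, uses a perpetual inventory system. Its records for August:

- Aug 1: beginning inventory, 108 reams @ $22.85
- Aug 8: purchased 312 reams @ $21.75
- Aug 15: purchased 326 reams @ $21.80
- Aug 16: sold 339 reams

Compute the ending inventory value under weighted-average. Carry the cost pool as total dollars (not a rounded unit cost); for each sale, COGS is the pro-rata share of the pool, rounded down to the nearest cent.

After Aug 1: 108 on hand, pool $2,467.80 (≈ $22.8500 each)
After Aug 8: 420 on hand, pool $9,253.80 (≈ $22.0329 each)
After Aug 15: 746 on hand, pool $16,360.60 (≈ $21.9311 each)
Aug 16, sell 339: 339/746 × $16,360.60 → $7,434.64
Ending inventory (cost pool remaining) = $8,925.96

Ending inventory = $8,925.96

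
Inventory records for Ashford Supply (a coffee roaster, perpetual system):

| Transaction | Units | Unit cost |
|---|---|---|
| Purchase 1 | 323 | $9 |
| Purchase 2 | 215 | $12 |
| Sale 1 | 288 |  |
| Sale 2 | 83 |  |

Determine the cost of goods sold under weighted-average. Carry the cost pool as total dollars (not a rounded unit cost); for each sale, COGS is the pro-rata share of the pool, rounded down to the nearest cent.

COGS = $3,783.78

After Purchase 1: 323 on hand, pool $2,907.00 (≈ $9.0000 each)
After Purchase 2: 538 on hand, pool $5,487.00 (≈ $10.1989 each)
Sale 1, sell 288: 288/538 × $5,487.00 → $2,937.27
Sale 2, sell 83: 83/250 × $2,549.73 → $846.51
Total COGS = $2,937.27 + $846.51 = $3,783.78
Ending inventory (cost pool remaining) = $1,703.22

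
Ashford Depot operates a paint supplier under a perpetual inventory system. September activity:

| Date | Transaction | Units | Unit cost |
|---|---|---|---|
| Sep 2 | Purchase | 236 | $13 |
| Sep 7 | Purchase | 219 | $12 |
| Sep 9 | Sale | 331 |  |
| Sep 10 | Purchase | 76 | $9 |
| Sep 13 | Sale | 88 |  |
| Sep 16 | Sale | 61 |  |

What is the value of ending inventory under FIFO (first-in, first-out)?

Ending inventory = $459

Sep 9, 331 sold [FIFO — oldest first]: 236 @ $13 + 95 @ $12 = $4,208
Sep 13, 88 sold [FIFO — oldest first]: 88 @ $12 = $1,056
Sep 16, 61 sold [FIFO — oldest first]: 36 @ $12 + 25 @ $9 = $657
Total COGS = $4,208 + $1,056 + $657 = $5,921
Ending inventory: 51 @ $9 = $459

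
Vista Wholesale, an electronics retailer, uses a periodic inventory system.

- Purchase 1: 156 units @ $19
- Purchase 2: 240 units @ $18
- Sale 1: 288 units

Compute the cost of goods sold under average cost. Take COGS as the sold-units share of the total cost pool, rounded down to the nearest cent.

Sale 1, sell 288: 288/396 × $7,284.00 → $5,297.45
Ending inventory (cost pool remaining) = $1,986.55

COGS = $5,297.45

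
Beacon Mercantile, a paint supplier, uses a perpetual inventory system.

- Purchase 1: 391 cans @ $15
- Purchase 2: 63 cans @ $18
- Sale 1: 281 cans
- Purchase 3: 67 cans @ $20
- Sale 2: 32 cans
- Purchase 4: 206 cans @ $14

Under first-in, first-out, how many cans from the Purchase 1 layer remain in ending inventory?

78

Sale 1 (281) [FIFO — oldest first]: 281 @ $15 = $4,215
Sale 2 (32) [FIFO — oldest first]: 32 @ $15 = $480
Total COGS = $4,215 + $480 = $4,695
Ending inventory: 78 @ $15 + 63 @ $18 + 67 @ $20 + 206 @ $14 = $6,528
Check: goods available $11,223 = COGS $4,695 + ending $6,528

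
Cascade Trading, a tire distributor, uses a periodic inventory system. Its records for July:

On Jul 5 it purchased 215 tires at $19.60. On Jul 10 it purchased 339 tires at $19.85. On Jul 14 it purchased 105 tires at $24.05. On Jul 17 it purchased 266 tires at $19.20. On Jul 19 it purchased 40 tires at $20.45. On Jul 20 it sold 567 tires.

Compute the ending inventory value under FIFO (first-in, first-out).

Jul 20, 567 sold [FIFO — oldest first]: 215 @ $19.60 + 339 @ $19.85 + 13 @ $24.05 = $11,255.80
Ending inventory: 92 @ $24.05 + 266 @ $19.20 + 40 @ $20.45 = $8,137.80

Ending inventory = $8,137.80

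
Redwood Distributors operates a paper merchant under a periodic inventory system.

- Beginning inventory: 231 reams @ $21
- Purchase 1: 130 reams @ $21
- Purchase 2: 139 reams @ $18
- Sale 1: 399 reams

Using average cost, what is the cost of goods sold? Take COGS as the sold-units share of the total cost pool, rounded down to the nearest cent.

Sale 1, sell 399: 399/500 × $10,083.00 → $8,046.23
Ending inventory (cost pool remaining) = $2,036.77
Check: goods available $10,083.00 = COGS $8,046.23 + ending $2,036.77

COGS = $8,046.23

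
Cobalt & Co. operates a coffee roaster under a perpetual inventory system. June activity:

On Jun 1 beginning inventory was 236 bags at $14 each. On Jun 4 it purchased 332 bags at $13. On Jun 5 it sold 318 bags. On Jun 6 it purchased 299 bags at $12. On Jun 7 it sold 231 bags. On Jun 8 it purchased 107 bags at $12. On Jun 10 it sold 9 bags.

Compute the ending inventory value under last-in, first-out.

Ending inventory = $5,478

Jun 5, 318 sold [LIFO — newest first]: 318 @ $13 = $4,134
Jun 7, 231 sold [LIFO — newest first]: 231 @ $12 = $2,772
Jun 10, 9 sold [LIFO — newest first]: 9 @ $12 = $108
Total COGS = $4,134 + $2,772 + $108 = $7,014
Ending inventory: 236 @ $14 + 14 @ $13 + 68 @ $12 + 98 @ $12 = $5,478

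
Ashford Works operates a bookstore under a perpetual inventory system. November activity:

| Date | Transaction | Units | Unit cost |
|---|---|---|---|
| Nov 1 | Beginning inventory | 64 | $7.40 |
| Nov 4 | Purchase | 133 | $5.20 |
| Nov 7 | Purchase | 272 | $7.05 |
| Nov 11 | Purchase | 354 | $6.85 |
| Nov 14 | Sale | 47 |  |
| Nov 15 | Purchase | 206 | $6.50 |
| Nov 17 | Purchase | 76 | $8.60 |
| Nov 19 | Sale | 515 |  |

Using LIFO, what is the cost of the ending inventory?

Nov 14, 47 sold [LIFO — newest first]: 47 @ $6.85 = $321.95
Nov 19, 515 sold [LIFO — newest first]: 76 @ $8.60 + 206 @ $6.50 + 233 @ $6.85 = $3,588.65
Total COGS = $321.95 + $3,588.65 = $3,910.60
Ending inventory: 64 @ $7.40 + 133 @ $5.20 + 272 @ $7.05 + 74 @ $6.85 = $3,589.70

Ending inventory = $3,589.70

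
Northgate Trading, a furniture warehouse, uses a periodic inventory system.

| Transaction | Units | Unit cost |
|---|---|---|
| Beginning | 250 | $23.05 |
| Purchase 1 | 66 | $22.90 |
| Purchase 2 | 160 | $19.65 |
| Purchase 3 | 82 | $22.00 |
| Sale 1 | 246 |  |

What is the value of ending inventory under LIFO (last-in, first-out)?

Sale 1 (246) [LIFO — newest first]: 82 @ $22.00 + 160 @ $19.65 + 4 @ $22.90 = $5,039.60
Ending inventory: 250 @ $23.05 + 62 @ $22.90 = $7,182.30
Check: goods available $12,221.90 = COGS $5,039.60 + ending $7,182.30

Ending inventory = $7,182.30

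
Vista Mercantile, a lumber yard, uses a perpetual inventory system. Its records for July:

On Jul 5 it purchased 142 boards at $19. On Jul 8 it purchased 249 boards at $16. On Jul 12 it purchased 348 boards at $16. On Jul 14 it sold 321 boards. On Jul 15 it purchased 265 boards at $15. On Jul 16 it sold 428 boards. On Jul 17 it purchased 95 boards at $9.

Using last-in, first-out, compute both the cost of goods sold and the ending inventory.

COGS = $11,719; ending inventory = $5,361

Jul 14, 321 sold [LIFO — newest first]: 321 @ $16 = $5,136
Jul 16, 428 sold [LIFO — newest first]: 265 @ $15 + 27 @ $16 + 136 @ $16 = $6,583
Total COGS = $5,136 + $6,583 = $11,719
Ending inventory: 142 @ $19 + 113 @ $16 + 95 @ $9 = $5,361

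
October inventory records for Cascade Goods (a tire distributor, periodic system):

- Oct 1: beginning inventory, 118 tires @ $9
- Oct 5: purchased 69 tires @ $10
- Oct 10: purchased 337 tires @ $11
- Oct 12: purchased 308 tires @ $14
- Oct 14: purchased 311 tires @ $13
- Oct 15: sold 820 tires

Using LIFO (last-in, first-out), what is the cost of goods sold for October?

COGS = $10,566

Oct 15, 820 sold [LIFO — newest first]: 311 @ $13 + 308 @ $14 + 201 @ $11 = $10,566
Ending inventory: 118 @ $9 + 69 @ $10 + 136 @ $11 = $3,248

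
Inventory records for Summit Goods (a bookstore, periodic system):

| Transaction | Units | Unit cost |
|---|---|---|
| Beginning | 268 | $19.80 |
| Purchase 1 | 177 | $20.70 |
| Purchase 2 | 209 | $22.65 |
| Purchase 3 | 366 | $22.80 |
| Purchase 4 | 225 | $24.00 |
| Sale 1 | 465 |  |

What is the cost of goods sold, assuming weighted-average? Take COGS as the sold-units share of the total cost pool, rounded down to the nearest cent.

Sale 1, sell 465: 465/1245 × $27,448.95 → $10,252.01
Ending inventory (cost pool remaining) = $17,196.94

COGS = $10,252.01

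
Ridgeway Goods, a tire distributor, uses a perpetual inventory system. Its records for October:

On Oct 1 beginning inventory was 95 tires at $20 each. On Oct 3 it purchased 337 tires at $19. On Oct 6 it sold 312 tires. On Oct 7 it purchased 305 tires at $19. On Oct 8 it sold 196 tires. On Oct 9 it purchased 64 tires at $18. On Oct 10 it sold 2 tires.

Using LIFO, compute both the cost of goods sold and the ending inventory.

COGS = $9,688; ending inventory = $5,562

Oct 6, 312 sold [LIFO — newest first]: 312 @ $19 = $5,928
Oct 8, 196 sold [LIFO — newest first]: 196 @ $19 = $3,724
Oct 10, 2 sold [LIFO — newest first]: 2 @ $18 = $36
Total COGS = $5,928 + $3,724 + $36 = $9,688
Ending inventory: 95 @ $20 + 25 @ $19 + 109 @ $19 + 62 @ $18 = $5,562
Check: goods available $15,250 = COGS $9,688 + ending $5,562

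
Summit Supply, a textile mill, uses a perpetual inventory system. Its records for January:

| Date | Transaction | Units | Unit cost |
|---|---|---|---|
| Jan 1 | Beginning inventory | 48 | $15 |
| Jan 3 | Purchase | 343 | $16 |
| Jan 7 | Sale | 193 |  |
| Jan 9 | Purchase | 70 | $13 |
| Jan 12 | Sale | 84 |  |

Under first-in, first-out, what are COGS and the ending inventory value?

Jan 7, 193 sold [FIFO — oldest first]: 48 @ $15 + 145 @ $16 = $3,040
Jan 12, 84 sold [FIFO — oldest first]: 84 @ $16 = $1,344
Total COGS = $3,040 + $1,344 = $4,384
Ending inventory: 114 @ $16 + 70 @ $13 = $2,734

COGS = $4,384; ending inventory = $2,734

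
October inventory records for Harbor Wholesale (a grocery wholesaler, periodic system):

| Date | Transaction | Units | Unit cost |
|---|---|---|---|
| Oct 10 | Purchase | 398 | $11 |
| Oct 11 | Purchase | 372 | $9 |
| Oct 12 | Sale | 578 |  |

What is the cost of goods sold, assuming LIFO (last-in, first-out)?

Oct 12, 578 sold [LIFO — newest first]: 372 @ $9 + 206 @ $11 = $5,614
Ending inventory: 192 @ $11 = $2,112
Check: goods available $7,726 = COGS $5,614 + ending $2,112

COGS = $5,614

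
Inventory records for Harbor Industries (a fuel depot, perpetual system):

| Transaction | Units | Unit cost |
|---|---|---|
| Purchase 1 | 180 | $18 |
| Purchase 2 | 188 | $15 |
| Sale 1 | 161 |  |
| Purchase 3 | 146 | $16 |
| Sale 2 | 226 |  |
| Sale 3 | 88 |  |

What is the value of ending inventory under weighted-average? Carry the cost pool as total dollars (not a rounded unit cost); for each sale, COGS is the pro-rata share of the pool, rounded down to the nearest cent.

Ending inventory = $634.69

After Purchase 1: 180 on hand, pool $3,240.00 (≈ $18.0000 each)
After Purchase 2: 368 on hand, pool $6,060.00 (≈ $16.4674 each)
Sale 1, sell 161: 161/368 × $6,060.00 → $2,651.25
After Purchase 3: 353 on hand, pool $5,744.75 (≈ $16.2741 each)
Sale 2, sell 226: 226/353 × $5,744.75 → $3,677.94
Sale 3, sell 88: 88/127 × $2,066.81 → $1,432.12
Total COGS = $2,651.25 + $3,677.94 + $1,432.12 = $7,761.31
Ending inventory (cost pool remaining) = $634.69
Check: goods available $8,396.00 = COGS $7,761.31 + ending $634.69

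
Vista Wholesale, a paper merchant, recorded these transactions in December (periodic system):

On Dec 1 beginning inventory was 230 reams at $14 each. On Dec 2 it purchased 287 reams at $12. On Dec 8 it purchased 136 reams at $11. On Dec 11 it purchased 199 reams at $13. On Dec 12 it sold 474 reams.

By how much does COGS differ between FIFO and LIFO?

FIFO COGS: 230 @ $14 + 244 @ $12 = $6,148
LIFO COGS: 199 @ $13 + 136 @ $11 + 139 @ $12 = $5,751
Difference = |$6,148 − $5,751| = $397

$397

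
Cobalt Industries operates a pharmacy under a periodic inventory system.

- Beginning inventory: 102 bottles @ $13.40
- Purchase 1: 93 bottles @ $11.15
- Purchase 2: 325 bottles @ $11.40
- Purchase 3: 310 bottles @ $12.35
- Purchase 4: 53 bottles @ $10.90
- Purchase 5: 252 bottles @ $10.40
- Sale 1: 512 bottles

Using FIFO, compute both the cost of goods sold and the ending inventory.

Sale 1 (512) [FIFO — oldest first]: 102 @ $13.40 + 93 @ $11.15 + 317 @ $11.40 = $6,017.55
Ending inventory: 8 @ $11.40 + 310 @ $12.35 + 53 @ $10.90 + 252 @ $10.40 = $7,118.20

COGS = $6,017.55; ending inventory = $7,118.20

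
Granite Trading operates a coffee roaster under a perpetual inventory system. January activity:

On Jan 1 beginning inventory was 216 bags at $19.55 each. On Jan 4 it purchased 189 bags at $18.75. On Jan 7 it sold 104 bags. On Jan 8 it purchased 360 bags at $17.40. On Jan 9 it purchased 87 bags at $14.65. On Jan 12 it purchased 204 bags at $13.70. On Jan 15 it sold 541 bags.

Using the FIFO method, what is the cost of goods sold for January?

Jan 7, 104 sold [FIFO — oldest first]: 104 @ $19.55 = $2,033.20
Jan 15, 541 sold [FIFO — oldest first]: 112 @ $19.55 + 189 @ $18.75 + 240 @ $17.40 = $9,909.35
Total COGS = $2,033.20 + $9,909.35 = $11,942.55
Ending inventory: 120 @ $17.40 + 87 @ $14.65 + 204 @ $13.70 = $6,157.35

COGS = $11,942.55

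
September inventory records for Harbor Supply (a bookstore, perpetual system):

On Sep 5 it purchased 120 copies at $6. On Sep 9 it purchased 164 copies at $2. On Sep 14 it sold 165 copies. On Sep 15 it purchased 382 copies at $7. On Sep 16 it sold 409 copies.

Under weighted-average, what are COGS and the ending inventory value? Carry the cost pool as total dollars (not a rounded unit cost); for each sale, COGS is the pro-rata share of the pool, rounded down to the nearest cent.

COGS = $3,150.32; ending inventory = $571.68

After Sep 5: 120 on hand, pool $720.00 (≈ $6.0000 each)
After Sep 9: 284 on hand, pool $1,048.00 (≈ $3.6901 each)
Sep 14, sell 165: 165/284 × $1,048.00 → $608.87
After Sep 15: 501 on hand, pool $3,113.13 (≈ $6.2138 each)
Sep 16, sell 409: 409/501 × $3,113.13 → $2,541.45
Total COGS = $608.87 + $2,541.45 = $3,150.32
Ending inventory (cost pool remaining) = $571.68
Check: goods available $3,722.00 = COGS $3,150.32 + ending $571.68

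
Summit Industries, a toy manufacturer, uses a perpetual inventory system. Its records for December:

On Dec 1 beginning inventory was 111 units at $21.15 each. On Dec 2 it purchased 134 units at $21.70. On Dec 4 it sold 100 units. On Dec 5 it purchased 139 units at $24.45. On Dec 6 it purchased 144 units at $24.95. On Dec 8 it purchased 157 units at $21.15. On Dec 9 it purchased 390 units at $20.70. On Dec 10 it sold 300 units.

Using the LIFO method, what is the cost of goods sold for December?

COGS = $8,380.00

Dec 4, 100 sold [LIFO — newest first]: 100 @ $21.70 = $2,170.00
Dec 10, 300 sold [LIFO — newest first]: 300 @ $20.70 = $6,210.00
Total COGS = $2,170.00 + $6,210.00 = $8,380.00
Ending inventory: 111 @ $21.15 + 34 @ $21.70 + 139 @ $24.45 + 144 @ $24.95 + 157 @ $21.15 + 90 @ $20.70 = $15,260.35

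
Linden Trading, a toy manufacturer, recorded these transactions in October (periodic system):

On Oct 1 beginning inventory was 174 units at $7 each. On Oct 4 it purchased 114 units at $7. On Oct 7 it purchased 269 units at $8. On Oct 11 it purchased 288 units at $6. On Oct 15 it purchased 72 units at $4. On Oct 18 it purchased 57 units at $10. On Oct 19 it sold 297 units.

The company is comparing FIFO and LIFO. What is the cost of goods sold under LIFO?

COGS = $1,866

FIFO COGS: 174 @ $7 + 114 @ $7 + 9 @ $8 = $2,088
LIFO COGS: 57 @ $10 + 72 @ $4 + 168 @ $6 = $1,866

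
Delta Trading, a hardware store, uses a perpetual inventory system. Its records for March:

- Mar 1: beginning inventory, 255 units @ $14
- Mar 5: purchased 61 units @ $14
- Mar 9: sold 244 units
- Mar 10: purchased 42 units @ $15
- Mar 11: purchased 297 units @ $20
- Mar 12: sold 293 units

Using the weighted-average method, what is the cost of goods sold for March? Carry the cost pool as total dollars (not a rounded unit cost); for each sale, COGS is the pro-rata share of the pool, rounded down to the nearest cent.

After Mar 1: 255 on hand, pool $3,570.00 (≈ $14.0000 each)
After Mar 5: 316 on hand, pool $4,424.00 (≈ $14.0000 each)
Mar 9, sell 244: 244/316 × $4,424.00 → $3,416.00
After Mar 10: 114 on hand, pool $1,638.00 (≈ $14.3684 each)
After Mar 11: 411 on hand, pool $7,578.00 (≈ $18.4380 each)
Mar 12, sell 293: 293/411 × $7,578.00 → $5,402.32
Total COGS = $3,416.00 + $5,402.32 = $8,818.32
Ending inventory (cost pool remaining) = $2,175.68

COGS = $8,818.32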